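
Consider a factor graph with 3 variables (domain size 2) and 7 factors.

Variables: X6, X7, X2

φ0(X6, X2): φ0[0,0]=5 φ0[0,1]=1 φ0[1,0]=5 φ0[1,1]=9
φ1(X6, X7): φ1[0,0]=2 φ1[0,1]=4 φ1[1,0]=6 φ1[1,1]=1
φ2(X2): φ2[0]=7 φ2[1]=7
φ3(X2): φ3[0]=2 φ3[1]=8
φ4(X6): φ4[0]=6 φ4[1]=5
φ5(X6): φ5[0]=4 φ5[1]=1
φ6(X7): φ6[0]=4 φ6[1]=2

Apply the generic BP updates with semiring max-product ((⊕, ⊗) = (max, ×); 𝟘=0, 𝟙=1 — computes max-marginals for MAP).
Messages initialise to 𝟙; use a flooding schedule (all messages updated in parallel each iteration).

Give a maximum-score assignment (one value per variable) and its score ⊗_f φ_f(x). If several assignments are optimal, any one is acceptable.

init: all messages = 𝟙 over 2 values
r1 m[φ0→X6] = [5, 9]
r1 m[φ0→X2] = [5, 9]
r1 m[φ1→X6] = [4, 6]
r1 m[φ1→X7] = [6, 4]
r1 m[φ2→X2] = [7, 7]
r1 m[φ3→X2] = [2, 8]
r1 m[φ4→X6] = [6, 5]
r1 m[φ5→X6] = [4, 1]
r1 m[φ6→X7] = [4, 2]
r1 m[X6→φ0] = [1, 1]
r1 m[X6→φ1] = [1, 1]
r1 m[X6→φ4] = [1, 1]
r1 m[X6→φ5] = [1, 1]
r1 m[X7→φ1] = [1, 1]
r1 m[X7→φ6] = [1, 1]
r1 m[X2→φ0] = [1, 1]
r1 m[X2→φ2] = [1, 1]
r1 m[X2→φ3] = [1, 1]
r2 m[φ0→X6] = [5, 9]
r2 m[φ0→X2] = [5, 9]
r2 m[φ1→X6] = [4, 6]
r2 m[φ1→X7] = [6, 4]
r2 m[φ2→X2] = [7, 7]
r2 m[φ3→X2] = [2, 8]
r2 m[φ4→X6] = [6, 5]
r2 m[φ5→X6] = [4, 1]
r2 m[φ6→X7] = [4, 2]
r2 m[X6→φ0] = [96, 30]
r2 m[X6→φ1] = [120, 45]
r2 m[X6→φ4] = [80, 54]
r2 m[X6→φ5] = [120, 270]
r2 m[X7→φ1] = [4, 2]
r2 m[X7→φ6] = [6, 4]
r2 m[X2→φ0] = [14, 56]
r2 m[X2→φ2] = [10, 72]
r2 m[X2→φ3] = [35, 63]
r3 m[φ0→X6] = [70, 504]
r3 m[φ0→X2] = [480, 270]
r3 m[φ1→X6] = [8, 24]
r3 m[φ1→X7] = [270, 480]
r3 m[φ2→X2] = [7, 7]
r3 m[φ3→X2] = [2, 8]
r3 m[φ4→X6] = [6, 5]
r3 m[φ5→X6] = [4, 1]
r3 m[φ6→X7] = [4, 2]
r3 m[X6→φ0] = [96, 30]
r3 m[X6→φ1] = [120, 45]
r3 m[X6→φ4] = [80, 54]
r3 m[X6→φ5] = [120, 270]
r3 m[X7→φ1] = [4, 2]
r3 m[X7→φ6] = [6, 4]
r3 m[X2→φ0] = [14, 56]
r3 m[X2→φ2] = [10, 72]
r3 m[X2→φ3] = [35, 63]
r4 m[φ0→X6] = [70, 504]
r4 m[φ0→X2] = [480, 270]
r4 m[φ1→X6] = [8, 24]
r4 m[φ1→X7] = [270, 480]
r4 m[φ2→X2] = [7, 7]
r4 m[φ3→X2] = [2, 8]
r4 m[φ4→X6] = [6, 5]
r4 m[φ5→X6] = [4, 1]
r4 m[φ6→X7] = [4, 2]
r4 m[X6→φ0] = [192, 120]
r4 m[X6→φ1] = [1680, 2520]
r4 m[X6→φ4] = [2240, 12096]
r4 m[X6→φ5] = [3360, 60480]
r4 m[X7→φ1] = [4, 2]
r4 m[X7→φ6] = [270, 480]
r4 m[X2→φ0] = [14, 56]
r4 m[X2→φ2] = [960, 2160]
r4 m[X2→φ3] = [3360, 1890]
r5 m[φ0→X6] = [70, 504]
r5 m[φ0→X2] = [960, 1080]
r5 m[φ1→X6] = [8, 24]
r5 m[φ1→X7] = [15120, 6720]
r5 m[φ2→X2] = [7, 7]
r5 m[φ3→X2] = [2, 8]
r5 m[φ4→X6] = [6, 5]
r5 m[φ5→X6] = [4, 1]
r5 m[φ6→X7] = [4, 2]
r5 m[X6→φ0] = [192, 120]
r5 m[X6→φ1] = [1680, 2520]
r5 m[X6→φ4] = [2240, 12096]
r5 m[X6→φ5] = [3360, 60480]
r5 m[X7→φ1] = [4, 2]
r5 m[X7→φ6] = [270, 480]
r5 m[X2→φ0] = [14, 56]
r5 m[X2→φ2] = [960, 2160]
r5 m[X2→φ3] = [3360, 1890]
r6 m[φ0→X6] = [70, 504]
r6 m[φ0→X2] = [960, 1080]
r6 m[φ1→X6] = [8, 24]
r6 m[φ1→X7] = [15120, 6720]
r6 m[φ2→X2] = [7, 7]
r6 m[φ3→X2] = [2, 8]
r6 m[φ4→X6] = [6, 5]
r6 m[φ5→X6] = [4, 1]
r6 m[φ6→X7] = [4, 2]
r6 m[X6→φ0] = [192, 120]
r6 m[X6→φ1] = [1680, 2520]
r6 m[X6→φ4] = [2240, 12096]
r6 m[X6→φ5] = [3360, 60480]
r6 m[X7→φ1] = [4, 2]
r6 m[X7→φ6] = [15120, 6720]
r6 m[X2→φ0] = [14, 56]
r6 m[X2→φ2] = [1920, 8640]
r6 m[X2→φ3] = [6720, 7560]
r7 m[φ0→X6] = [70, 504]
r7 m[φ0→X2] = [960, 1080]
r7 m[φ1→X6] = [8, 24]
r7 m[φ1→X7] = [15120, 6720]
r7 m[φ2→X2] = [7, 7]
r7 m[φ3→X2] = [2, 8]
r7 m[φ4→X6] = [6, 5]
r7 m[φ5→X6] = [4, 1]
r7 m[φ6→X7] = [4, 2]
r7 m[X6→φ0] = [192, 120]
r7 m[X6→φ1] = [1680, 2520]
r7 m[X6→φ4] = [2240, 12096]
r7 m[X6→φ5] = [3360, 60480]
r7 m[X7→φ1] = [4, 2]
r7 m[X7→φ6] = [15120, 6720]
r7 m[X2→φ0] = [14, 56]
r7 m[X2→φ2] = [1920, 8640]
r7 m[X2→φ3] = [6720, 7560]
fixed point reached at round 7
traceback from X6: (X6=1, X7=0, X2=1), score=60480

assignment: (X6=1, X7=0, X2=1); score = 60480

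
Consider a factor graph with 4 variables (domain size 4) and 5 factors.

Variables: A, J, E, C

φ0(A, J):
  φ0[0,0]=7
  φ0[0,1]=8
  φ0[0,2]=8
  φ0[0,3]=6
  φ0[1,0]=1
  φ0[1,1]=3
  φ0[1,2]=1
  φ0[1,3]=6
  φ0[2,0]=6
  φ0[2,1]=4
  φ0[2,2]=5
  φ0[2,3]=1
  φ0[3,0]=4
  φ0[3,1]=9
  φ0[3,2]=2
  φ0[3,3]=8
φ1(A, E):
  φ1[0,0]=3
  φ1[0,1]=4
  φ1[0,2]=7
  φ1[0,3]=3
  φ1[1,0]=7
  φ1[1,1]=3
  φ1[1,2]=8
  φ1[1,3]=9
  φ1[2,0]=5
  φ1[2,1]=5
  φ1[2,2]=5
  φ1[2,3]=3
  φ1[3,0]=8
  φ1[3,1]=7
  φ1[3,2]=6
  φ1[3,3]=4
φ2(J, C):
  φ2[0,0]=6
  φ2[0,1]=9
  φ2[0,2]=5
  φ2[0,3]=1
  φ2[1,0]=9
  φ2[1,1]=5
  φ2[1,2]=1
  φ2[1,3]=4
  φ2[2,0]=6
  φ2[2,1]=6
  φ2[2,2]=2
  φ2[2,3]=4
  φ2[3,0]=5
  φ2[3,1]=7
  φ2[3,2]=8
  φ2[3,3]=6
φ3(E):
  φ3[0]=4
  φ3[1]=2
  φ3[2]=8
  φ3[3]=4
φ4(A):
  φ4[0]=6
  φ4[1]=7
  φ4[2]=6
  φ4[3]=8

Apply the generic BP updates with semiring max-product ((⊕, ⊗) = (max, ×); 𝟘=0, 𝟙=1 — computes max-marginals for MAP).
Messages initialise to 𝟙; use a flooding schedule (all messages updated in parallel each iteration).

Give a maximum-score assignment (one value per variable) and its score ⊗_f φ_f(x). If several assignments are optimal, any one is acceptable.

init: all messages = 𝟙 over 4 values
r1 m[φ0→A] = [8, 6, 6, 9]
r1 m[φ0→J] = [7, 9, 8, 8]
r1 m[φ1→A] = [7, 9, 5, 8]
r1 m[φ1→E] = [8, 7, 8, 9]
r1 m[φ2→J] = [9, 9, 6, 8]
r1 m[φ2→C] = [9, 9, 8, 6]
r1 m[φ3→E] = [4, 2, 8, 4]
r1 m[φ4→A] = [6, 7, 6, 8]
r1 m[A→φ0] = [1, 1, 1, 1]
r1 m[A→φ1] = [1, 1, 1, 1]
r1 m[A→φ4] = [1, 1, 1, 1]
r1 m[J→φ0] = [1, 1, 1, 1]
r1 m[J→φ2] = [1, 1, 1, 1]
r1 m[E→φ1] = [1, 1, 1, 1]
r1 m[E→φ3] = [1, 1, 1, 1]
r1 m[C→φ2] = [1, 1, 1, 1]
r2 m[φ0→A] = [8, 6, 6, 9]
r2 m[φ0→J] = [7, 9, 8, 8]
r2 m[φ1→A] = [7, 9, 5, 8]
r2 m[φ1→E] = [8, 7, 8, 9]
r2 m[φ2→J] = [9, 9, 6, 8]
r2 m[φ2→C] = [9, 9, 8, 6]
r2 m[φ3→E] = [4, 2, 8, 4]
r2 m[φ4→A] = [6, 7, 6, 8]
r2 m[A→φ0] = [42, 63, 30, 64]
r2 m[A→φ1] = [48, 42, 36, 72]
r2 m[A→φ4] = [56, 54, 30, 72]
r2 m[J→φ0] = [9, 9, 6, 8]
r2 m[J→φ2] = [7, 9, 8, 8]
r2 m[E→φ1] = [4, 2, 8, 4]
r2 m[E→φ3] = [8, 7, 8, 9]
r2 m[C→φ2] = [1, 1, 1, 1]
r3 m[φ0→A] = [72, 48, 54, 81]
r3 m[φ0→J] = [294, 576, 336, 512]
r3 m[φ1→A] = [56, 64, 40, 48]
r3 m[φ1→E] = [576, 504, 432, 378]
r3 m[φ2→J] = [9, 9, 6, 8]
r3 m[φ2→C] = [81, 63, 64, 48]
r3 m[φ3→E] = [4, 2, 8, 4]
r3 m[φ4→A] = [6, 7, 6, 8]
r3 m[A→φ0] = [42, 63, 30, 64]
r3 m[A→φ1] = [48, 42, 36, 72]
r3 m[A→φ4] = [56, 54, 30, 72]
r3 m[J→φ0] = [9, 9, 6, 8]
r3 m[J→φ2] = [7, 9, 8, 8]
r3 m[E→φ1] = [4, 2, 8, 4]
r3 m[E→φ3] = [8, 7, 8, 9]
r3 m[C→φ2] = [1, 1, 1, 1]
r4 m[φ0→A] = [72, 48, 54, 81]
r4 m[φ0→J] = [294, 576, 336, 512]
r4 m[φ1→A] = [56, 64, 40, 48]
r4 m[φ1→E] = [576, 504, 432, 378]
r4 m[φ2→J] = [9, 9, 6, 8]
r4 m[φ2→C] = [81, 63, 64, 48]
r4 m[φ3→E] = [4, 2, 8, 4]
r4 m[φ4→A] = [6, 7, 6, 8]
r4 m[A→φ0] = [336, 448, 240, 384]
r4 m[A→φ1] = [432, 336, 324, 648]
r4 m[A→φ4] = [4032, 3072, 2160, 3888]
r4 m[J→φ0] = [9, 9, 6, 8]
r4 m[J→φ2] = [294, 576, 336, 512]
r4 m[E→φ1] = [4, 2, 8, 4]
r4 m[E→φ3] = [576, 504, 432, 378]
r4 m[C→φ2] = [1, 1, 1, 1]
r5 m[φ0→A] = [72, 48, 54, 81]
r5 m[φ0→J] = [2352, 3456, 2688, 3072]
r5 m[φ1→A] = [56, 64, 40, 48]
r5 m[φ1→E] = [5184, 4536, 3888, 3024]
r5 m[φ2→J] = [9, 9, 6, 8]
r5 m[φ2→C] = [5184, 3584, 4096, 3072]
r5 m[φ3→E] = [4, 2, 8, 4]
r5 m[φ4→A] = [6, 7, 6, 8]
r5 m[A→φ0] = [336, 448, 240, 384]
r5 m[A→φ1] = [432, 336, 324, 648]
r5 m[A→φ4] = [4032, 3072, 2160, 3888]
r5 m[J→φ0] = [9, 9, 6, 8]
r5 m[J→φ2] = [294, 576, 336, 512]
r5 m[E→φ1] = [4, 2, 8, 4]
r5 m[E→φ3] = [576, 504, 432, 378]
r5 m[C→φ2] = [1, 1, 1, 1]
r6 m[φ0→A] = [72, 48, 54, 81]
r6 m[φ0→J] = [2352, 3456, 2688, 3072]
r6 m[φ1→A] = [56, 64, 40, 48]
r6 m[φ1→E] = [5184, 4536, 3888, 3024]
r6 m[φ2→J] = [9, 9, 6, 8]
r6 m[φ2→C] = [5184, 3584, 4096, 3072]
r6 m[φ3→E] = [4, 2, 8, 4]
r6 m[φ4→A] = [6, 7, 6, 8]
r6 m[A→φ0] = [336, 448, 240, 384]
r6 m[A→φ1] = [432, 336, 324, 648]
r6 m[A→φ4] = [4032, 3072, 2160, 3888]
r6 m[J→φ0] = [9, 9, 6, 8]
r6 m[J→φ2] = [2352, 3456, 2688, 3072]
r6 m[E→φ1] = [4, 2, 8, 4]
r6 m[E→φ3] = [5184, 4536, 3888, 3024]
r6 m[C→φ2] = [1, 1, 1, 1]
r7 m[φ0→A] = [72, 48, 54, 81]
r7 m[φ0→J] = [2352, 3456, 2688, 3072]
r7 m[φ1→A] = [56, 64, 40, 48]
r7 m[φ1→E] = [5184, 4536, 3888, 3024]
r7 m[φ2→J] = [9, 9, 6, 8]
r7 m[φ2→C] = [31104, 21504, 24576, 18432]
r7 m[φ3→E] = [4, 2, 8, 4]
r7 m[φ4→A] = [6, 7, 6, 8]
r7 m[A→φ0] = [336, 448, 240, 384]
r7 m[A→φ1] = [432, 336, 324, 648]
r7 m[A→φ4] = [4032, 3072, 2160, 3888]
r7 m[J→φ0] = [9, 9, 6, 8]
r7 m[J→φ2] = [2352, 3456, 2688, 3072]
r7 m[E→φ1] = [4, 2, 8, 4]
r7 m[E→φ3] = [5184, 4536, 3888, 3024]
r7 m[C→φ2] = [1, 1, 1, 1]
r8 m[φ0→A] = [72, 48, 54, 81]
r8 m[φ0→J] = [2352, 3456, 2688, 3072]
r8 m[φ1→A] = [56, 64, 40, 48]
r8 m[φ1→E] = [5184, 4536, 3888, 3024]
r8 m[φ2→J] = [9, 9, 6, 8]
r8 m[φ2→C] = [31104, 21504, 24576, 18432]
r8 m[φ3→E] = [4, 2, 8, 4]
r8 m[φ4→A] = [6, 7, 6, 8]
r8 m[A→φ0] = [336, 448, 240, 384]
r8 m[A→φ1] = [432, 336, 324, 648]
r8 m[A→φ4] = [4032, 3072, 2160, 3888]
r8 m[J→φ0] = [9, 9, 6, 8]
r8 m[J→φ2] = [2352, 3456, 2688, 3072]
r8 m[E→φ1] = [4, 2, 8, 4]
r8 m[E→φ3] = [5184, 4536, 3888, 3024]
r8 m[C→φ2] = [1, 1, 1, 1]
fixed point reached at round 8
traceback from A: (A=3, J=1, E=2, C=0), score=31104

assignment: (A=3, J=1, E=2, C=0); score = 31104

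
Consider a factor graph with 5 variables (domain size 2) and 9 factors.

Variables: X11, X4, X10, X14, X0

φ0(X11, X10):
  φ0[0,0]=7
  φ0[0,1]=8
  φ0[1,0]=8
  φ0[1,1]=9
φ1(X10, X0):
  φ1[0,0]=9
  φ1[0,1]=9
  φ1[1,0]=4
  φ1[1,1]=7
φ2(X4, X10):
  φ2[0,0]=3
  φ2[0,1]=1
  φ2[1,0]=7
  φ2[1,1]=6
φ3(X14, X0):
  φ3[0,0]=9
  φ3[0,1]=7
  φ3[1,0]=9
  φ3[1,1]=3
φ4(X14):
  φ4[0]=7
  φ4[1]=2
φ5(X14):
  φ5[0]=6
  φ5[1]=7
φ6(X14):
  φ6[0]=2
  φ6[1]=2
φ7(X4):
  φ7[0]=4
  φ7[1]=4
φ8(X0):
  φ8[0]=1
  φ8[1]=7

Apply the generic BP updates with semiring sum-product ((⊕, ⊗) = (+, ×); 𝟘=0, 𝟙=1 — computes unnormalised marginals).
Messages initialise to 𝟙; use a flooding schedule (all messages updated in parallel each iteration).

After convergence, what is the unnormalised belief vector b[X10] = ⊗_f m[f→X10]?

b[X10] = [30844800, 17592960]

init: all messages = 𝟙 over 2 values
r1 m[φ0→X11] = [15, 17]
r1 m[φ0→X10] = [15, 17]
r1 m[φ1→X10] = [18, 11]
r1 m[φ1→X0] = [13, 16]
r1 m[φ2→X4] = [4, 13]
r1 m[φ2→X10] = [10, 7]
r1 m[φ3→X14] = [16, 12]
r1 m[φ3→X0] = [18, 10]
r1 m[φ4→X14] = [7, 2]
r1 m[φ5→X14] = [6, 7]
r1 m[φ6→X14] = [2, 2]
r1 m[φ7→X4] = [4, 4]
r1 m[φ8→X0] = [1, 7]
r1 m[X11→φ0] = [1, 1]
r1 m[X4→φ2] = [1, 1]
r1 m[X4→φ7] = [1, 1]
r1 m[X10→φ0] = [1, 1]
r1 m[X10→φ1] = [1, 1]
r1 m[X10→φ2] = [1, 1]
r1 m[X14→φ3] = [1, 1]
r1 m[X14→φ4] = [1, 1]
r1 m[X14→φ5] = [1, 1]
r1 m[X14→φ6] = [1, 1]
r1 m[X0→φ1] = [1, 1]
r1 m[X0→φ3] = [1, 1]
r1 m[X0→φ8] = [1, 1]
r2 m[φ0→X11] = [15, 17]
r2 m[φ0→X10] = [15, 17]
r2 m[φ1→X10] = [18, 11]
r2 m[φ1→X0] = [13, 16]
r2 m[φ2→X4] = [4, 13]
r2 m[φ2→X10] = [10, 7]
r2 m[φ3→X14] = [16, 12]
r2 m[φ3→X0] = [18, 10]
r2 m[φ4→X14] = [7, 2]
r2 m[φ5→X14] = [6, 7]
r2 m[φ6→X14] = [2, 2]
r2 m[φ7→X4] = [4, 4]
r2 m[φ8→X0] = [1, 7]
r2 m[X11→φ0] = [1, 1]
r2 m[X4→φ2] = [4, 4]
r2 m[X4→φ7] = [4, 13]
r2 m[X10→φ0] = [180, 77]
r2 m[X10→φ1] = [150, 119]
r2 m[X10→φ2] = [270, 187]
r2 m[X14→φ3] = [84, 28]
r2 m[X14→φ4] = [192, 168]
r2 m[X14→φ5] = [224, 48]
r2 m[X14→φ6] = [672, 168]
r2 m[X0→φ1] = [18, 70]
r2 m[X0→φ3] = [13, 112]
r2 m[X0→φ8] = [234, 160]
r3 m[φ0→X11] = [1876, 2133]
r3 m[φ0→X10] = [15, 17]
r3 m[φ1→X10] = [792, 562]
r3 m[φ1→X0] = [1826, 2183]
r3 m[φ2→X4] = [997, 3012]
r3 m[φ2→X10] = [40, 28]
r3 m[φ3→X14] = [901, 453]
r3 m[φ3→X0] = [1008, 672]
r3 m[φ4→X14] = [7, 2]
r3 m[φ5→X14] = [6, 7]
r3 m[φ6→X14] = [2, 2]
r3 m[φ7→X4] = [4, 4]
r3 m[φ8→X0] = [1, 7]
r3 m[X11→φ0] = [1, 1]
r3 m[X4→φ2] = [4, 4]
r3 m[X4→φ7] = [4, 13]
r3 m[X10→φ0] = [180, 77]
r3 m[X10→φ1] = [150, 119]
r3 m[X10→φ2] = [270, 187]
r3 m[X14→φ3] = [84, 28]
r3 m[X14→φ4] = [192, 168]
r3 m[X14→φ5] = [224, 48]
r3 m[X14→φ6] = [672, 168]
r3 m[X0→φ1] = [18, 70]
r3 m[X0→φ3] = [13, 112]
r3 m[X0→φ8] = [234, 160]
r4 m[φ0→X11] = [1876, 2133]
r4 m[φ0→X10] = [15, 17]
r4 m[φ1→X10] = [792, 562]
r4 m[φ1→X0] = [1826, 2183]
r4 m[φ2→X4] = [997, 3012]
r4 m[φ2→X10] = [40, 28]
r4 m[φ3→X14] = [901, 453]
r4 m[φ3→X0] = [1008, 672]
r4 m[φ4→X14] = [7, 2]
r4 m[φ5→X14] = [6, 7]
r4 m[φ6→X14] = [2, 2]
r4 m[φ7→X4] = [4, 4]
r4 m[φ8→X0] = [1, 7]
r4 m[X11→φ0] = [1, 1]
r4 m[X4→φ2] = [4, 4]
r4 m[X4→φ7] = [997, 3012]
r4 m[X10→φ0] = [31680, 15736]
r4 m[X10→φ1] = [600, 476]
r4 m[X10→φ2] = [11880, 9554]
r4 m[X14→φ3] = [84, 28]
r4 m[X14→φ4] = [10812, 6342]
r4 m[X14→φ5] = [12614, 1812]
r4 m[X14→φ6] = [37842, 6342]
r4 m[X0→φ1] = [1008, 4704]
r4 m[X0→φ3] = [1826, 15281]
r4 m[X0→φ8] = [1840608, 1466976]
r5 m[φ0→X11] = [347648, 395064]
r5 m[φ0→X10] = [15, 17]
r5 m[φ1→X10] = [51408, 36960]
r5 m[φ1→X0] = [7304, 8732]
r5 m[φ2→X4] = [45194, 140484]
r5 m[φ2→X10] = [40, 28]
r5 m[φ3→X14] = [123401, 62277]
r5 m[φ3→X0] = [1008, 672]
r5 m[φ4→X14] = [7, 2]
r5 m[φ5→X14] = [6, 7]
r5 m[φ6→X14] = [2, 2]
r5 m[φ7→X4] = [4, 4]
r5 m[φ8→X0] = [1, 7]
r5 m[X11→φ0] = [1, 1]
r5 m[X4→φ2] = [4, 4]
r5 m[X4→φ7] = [997, 3012]
r5 m[X10→φ0] = [31680, 15736]
r5 m[X10→φ1] = [600, 476]
r5 m[X10→φ2] = [11880, 9554]
r5 m[X14→φ3] = [84, 28]
r5 m[X14→φ4] = [10812, 6342]
r5 m[X14→φ5] = [12614, 1812]
r5 m[X14→φ6] = [37842, 6342]
r5 m[X0→φ1] = [1008, 4704]
r5 m[X0→φ3] = [1826, 15281]
r5 m[X0→φ8] = [1840608, 1466976]
r6 m[φ0→X11] = [347648, 395064]
r6 m[φ0→X10] = [15, 17]
r6 m[φ1→X10] = [51408, 36960]
r6 m[φ1→X0] = [7304, 8732]
r6 m[φ2→X4] = [45194, 140484]
r6 m[φ2→X10] = [40, 28]
r6 m[φ3→X14] = [123401, 62277]
r6 m[φ3→X0] = [1008, 672]
r6 m[φ4→X14] = [7, 2]
r6 m[φ5→X14] = [6, 7]
r6 m[φ6→X14] = [2, 2]
r6 m[φ7→X4] = [4, 4]
r6 m[φ8→X0] = [1, 7]
r6 m[X11→φ0] = [1, 1]
r6 m[X4→φ2] = [4, 4]
r6 m[X4→φ7] = [45194, 140484]
r6 m[X10→φ0] = [2056320, 1034880]
r6 m[X10→φ1] = [600, 476]
r6 m[X10→φ2] = [771120, 628320]
r6 m[X14→φ3] = [84, 28]
r6 m[X14→φ4] = [1480812, 871878]
r6 m[X14→φ5] = [1727614, 249108]
r6 m[X14→φ6] = [5182842, 871878]
r6 m[X0→φ1] = [1008, 4704]
r6 m[X0→φ3] = [7304, 61124]
r6 m[X0→φ8] = [7362432, 5867904]
r7 m[φ0→X11] = [22673280, 25764480]
r7 m[φ0→X10] = [15, 17]
r7 m[φ1→X10] = [51408, 36960]
r7 m[φ1→X0] = [7304, 8732]
r7 m[φ2→X4] = [2941680, 9167760]
r7 m[φ2→X10] = [40, 28]
r7 m[φ3→X14] = [493604, 249108]
r7 m[φ3→X0] = [1008, 672]
r7 m[φ4→X14] = [7, 2]
r7 m[φ5→X14] = [6, 7]
r7 m[φ6→X14] = [2, 2]
r7 m[φ7→X4] = [4, 4]
r7 m[φ8→X0] = [1, 7]
r7 m[X11→φ0] = [1, 1]
r7 m[X4→φ2] = [4, 4]
r7 m[X4→φ7] = [45194, 140484]
r7 m[X10→φ0] = [2056320, 1034880]
r7 m[X10→φ1] = [600, 476]
r7 m[X10→φ2] = [771120, 628320]
r7 m[X14→φ3] = [84, 28]
r7 m[X14→φ4] = [1480812, 871878]
r7 m[X14→φ5] = [1727614, 249108]
r7 m[X14→φ6] = [5182842, 871878]
r7 m[X0→φ1] = [1008, 4704]
r7 m[X0→φ3] = [7304, 61124]
r7 m[X0→φ8] = [7362432, 5867904]
r8 m[φ0→X11] = [22673280, 25764480]
r8 m[φ0→X10] = [15, 17]
r8 m[φ1→X10] = [51408, 36960]
r8 m[φ1→X0] = [7304, 8732]
r8 m[φ2→X4] = [2941680, 9167760]
r8 m[φ2→X10] = [40, 28]
r8 m[φ3→X14] = [493604, 249108]
r8 m[φ3→X0] = [1008, 672]
r8 m[φ4→X14] = [7, 2]
r8 m[φ5→X14] = [6, 7]
r8 m[φ6→X14] = [2, 2]
r8 m[φ7→X4] = [4, 4]
r8 m[φ8→X0] = [1, 7]
r8 m[X11→φ0] = [1, 1]
r8 m[X4→φ2] = [4, 4]
r8 m[X4→φ7] = [2941680, 9167760]
r8 m[X10→φ0] = [2056320, 1034880]
r8 m[X10→φ1] = [600, 476]
r8 m[X10→φ2] = [771120, 628320]
r8 m[X14→φ3] = [84, 28]
r8 m[X14→φ4] = [5923248, 3487512]
r8 m[X14→φ5] = [6910456, 996432]
r8 m[X14→φ6] = [20731368, 3487512]
r8 m[X0→φ1] = [1008, 4704]
r8 m[X0→φ3] = [7304, 61124]
r8 m[X0→φ8] = [7362432, 5867904]
r9 m[φ0→X11] = [22673280, 25764480]
r9 m[φ0→X10] = [15, 17]
r9 m[φ1→X10] = [51408, 36960]
r9 m[φ1→X0] = [7304, 8732]
r9 m[φ2→X4] = [2941680, 9167760]
r9 m[φ2→X10] = [40, 28]
r9 m[φ3→X14] = [493604, 249108]
r9 m[φ3→X0] = [1008, 672]
r9 m[φ4→X14] = [7, 2]
r9 m[φ5→X14] = [6, 7]
r9 m[φ6→X14] = [2, 2]
r9 m[φ7→X4] = [4, 4]
r9 m[φ8→X0] = [1, 7]
r9 m[X11→φ0] = [1, 1]
r9 m[X4→φ2] = [4, 4]
r9 m[X4→φ7] = [2941680, 9167760]
r9 m[X10→φ0] = [2056320, 1034880]
r9 m[X10→φ1] = [600, 476]
r9 m[X10→φ2] = [771120, 628320]
r9 m[X14→φ3] = [84, 28]
r9 m[X14→φ4] = [5923248, 3487512]
r9 m[X14→φ5] = [6910456, 996432]
r9 m[X14→φ6] = [20731368, 3487512]
r9 m[X0→φ1] = [1008, 4704]
r9 m[X0→φ3] = [7304, 61124]
r9 m[X0→φ8] = [7362432, 5867904]
fixed point reached at round 9
b[X10] = ⊗ incoming = [30844800, 17592960]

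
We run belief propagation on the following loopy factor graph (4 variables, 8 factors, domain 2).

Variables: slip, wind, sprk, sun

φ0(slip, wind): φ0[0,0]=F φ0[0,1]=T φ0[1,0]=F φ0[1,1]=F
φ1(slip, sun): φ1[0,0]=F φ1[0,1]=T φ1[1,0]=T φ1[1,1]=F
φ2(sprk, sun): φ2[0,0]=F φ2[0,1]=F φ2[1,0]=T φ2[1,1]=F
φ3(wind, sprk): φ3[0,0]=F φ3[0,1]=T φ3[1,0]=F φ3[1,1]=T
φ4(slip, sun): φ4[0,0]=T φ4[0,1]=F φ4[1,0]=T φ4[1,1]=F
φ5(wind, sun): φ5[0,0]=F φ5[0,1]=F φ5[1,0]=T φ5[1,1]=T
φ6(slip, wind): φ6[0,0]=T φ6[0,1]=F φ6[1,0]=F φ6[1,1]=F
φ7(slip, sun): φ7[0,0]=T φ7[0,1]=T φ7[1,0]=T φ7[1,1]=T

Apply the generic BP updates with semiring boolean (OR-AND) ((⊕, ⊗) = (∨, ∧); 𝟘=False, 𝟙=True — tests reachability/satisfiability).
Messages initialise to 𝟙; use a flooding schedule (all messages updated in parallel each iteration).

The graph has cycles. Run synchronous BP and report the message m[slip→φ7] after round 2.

message @ round 2 = [T, F]

init: all messages = 𝟙 over 2 values
r1 m[φ0→slip] = [T, F]
r1 m[φ0→wind] = [F, T]
r1 m[φ1→slip] = [T, T]
r1 m[φ1→sun] = [T, T]
r1 m[φ2→sprk] = [F, T]
r1 m[φ2→sun] = [T, F]
r1 m[φ3→wind] = [T, T]
r1 m[φ3→sprk] = [F, T]
r1 m[φ4→slip] = [T, T]
r1 m[φ4→sun] = [T, F]
r1 m[φ5→wind] = [F, T]
r1 m[φ5→sun] = [T, T]
r1 m[φ6→slip] = [T, F]
r1 m[φ6→wind] = [T, F]
r1 m[φ7→slip] = [T, T]
r1 m[φ7→sun] = [T, T]
r1 m[slip→φ0] = [T, T]
r1 m[slip→φ1] = [T, T]
r1 m[slip→φ4] = [T, T]
r1 m[slip→φ6] = [T, T]
r1 m[slip→φ7] = [T, T]
r1 m[wind→φ0] = [T, T]
r1 m[wind→φ3] = [T, T]
r1 m[wind→φ5] = [T, T]
r1 m[wind→φ6] = [T, T]
r1 m[sprk→φ2] = [T, T]
r1 m[sprk→φ3] = [T, T]
r1 m[sun→φ1] = [T, T]
r1 m[sun→φ2] = [T, T]
r1 m[sun→φ4] = [T, T]
r1 m[sun→φ5] = [T, T]
r1 m[sun→φ7] = [T, T]
r2 m[φ0→slip] = [T, F]
r2 m[φ0→wind] = [F, T]
r2 m[φ1→slip] = [T, T]
r2 m[φ1→sun] = [T, T]
r2 m[φ2→sprk] = [F, T]
r2 m[φ2→sun] = [T, F]
r2 m[φ3→wind] = [T, T]
r2 m[φ3→sprk] = [F, T]
r2 m[φ4→slip] = [T, T]
r2 m[φ4→sun] = [T, F]
r2 m[φ5→wind] = [F, T]
r2 m[φ5→sun] = [T, T]
r2 m[φ6→slip] = [T, F]
r2 m[φ6→wind] = [T, F]
r2 m[φ7→slip] = [T, T]
r2 m[φ7→sun] = [T, T]
r2 m[slip→φ0] = [T, F]
r2 m[slip→φ1] = [T, F]
r2 m[slip→φ4] = [T, F]
r2 m[slip→φ6] = [T, F]
r2 m[slip→φ7] = [T, F]
r2 m[wind→φ0] = [F, F]
r2 m[wind→φ3] = [F, F]
r2 m[wind→φ5] = [F, F]
r2 m[wind→φ6] = [F, T]
r2 m[sprk→φ2] = [F, T]
r2 m[sprk→φ3] = [F, T]
r2 m[sun→φ1] = [T, F]
r2 m[sun→φ2] = [T, F]
r2 m[sun→φ4] = [T, F]
r2 m[sun→φ5] = [T, F]
r2 m[sun→φ7] = [T, F]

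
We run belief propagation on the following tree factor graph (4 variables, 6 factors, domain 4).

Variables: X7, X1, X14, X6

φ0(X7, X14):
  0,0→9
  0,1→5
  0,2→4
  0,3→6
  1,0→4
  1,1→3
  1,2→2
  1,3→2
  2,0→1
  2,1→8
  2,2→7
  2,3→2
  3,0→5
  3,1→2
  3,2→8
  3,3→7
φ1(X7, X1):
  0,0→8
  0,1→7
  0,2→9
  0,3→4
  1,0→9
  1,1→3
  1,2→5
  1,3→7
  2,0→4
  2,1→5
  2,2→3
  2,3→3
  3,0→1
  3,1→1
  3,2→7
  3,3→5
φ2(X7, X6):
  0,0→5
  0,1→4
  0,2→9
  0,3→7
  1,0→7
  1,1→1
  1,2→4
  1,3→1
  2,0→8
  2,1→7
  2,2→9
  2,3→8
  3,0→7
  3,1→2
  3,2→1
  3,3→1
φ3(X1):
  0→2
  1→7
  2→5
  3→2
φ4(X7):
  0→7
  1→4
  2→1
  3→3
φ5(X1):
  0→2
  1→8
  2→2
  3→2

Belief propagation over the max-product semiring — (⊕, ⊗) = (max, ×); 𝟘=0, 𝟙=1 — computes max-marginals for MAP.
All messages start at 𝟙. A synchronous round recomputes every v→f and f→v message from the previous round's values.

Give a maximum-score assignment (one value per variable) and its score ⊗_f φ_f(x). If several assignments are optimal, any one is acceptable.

init: all messages = 𝟙 over 4 values
r1 m[φ0→X7] = [9, 4, 8, 8]
r1 m[φ0→X14] = [9, 8, 8, 7]
r1 m[φ1→X7] = [9, 9, 5, 7]
r1 m[φ1→X1] = [9, 7, 9, 7]
r1 m[φ2→X7] = [9, 7, 9, 7]
r1 m[φ2→X6] = [8, 7, 9, 8]
r1 m[φ3→X1] = [2, 7, 5, 2]
r1 m[φ4→X7] = [7, 4, 1, 3]
r1 m[φ5→X1] = [2, 8, 2, 2]
r1 m[X7→φ0] = [1, 1, 1, 1]
r1 m[X7→φ1] = [1, 1, 1, 1]
r1 m[X7→φ2] = [1, 1, 1, 1]
r1 m[X7→φ4] = [1, 1, 1, 1]
r1 m[X1→φ1] = [1, 1, 1, 1]
r1 m[X1→φ3] = [1, 1, 1, 1]
r1 m[X1→φ5] = [1, 1, 1, 1]
r1 m[X14→φ0] = [1, 1, 1, 1]
r1 m[X6→φ2] = [1, 1, 1, 1]
r2 m[φ0→X7] = [9, 4, 8, 8]
r2 m[φ0→X14] = [9, 8, 8, 7]
r2 m[φ1→X7] = [9, 9, 5, 7]
r2 m[φ1→X1] = [9, 7, 9, 7]
r2 m[φ2→X7] = [9, 7, 9, 7]
r2 m[φ2→X6] = [8, 7, 9, 8]
r2 m[φ3→X1] = [2, 7, 5, 2]
r2 m[φ4→X7] = [7, 4, 1, 3]
r2 m[φ5→X1] = [2, 8, 2, 2]
r2 m[X7→φ0] = [567, 252, 45, 147]
r2 m[X7→φ1] = [567, 112, 72, 168]
r2 m[X7→φ2] = [567, 144, 40, 168]
r2 m[X7→φ4] = [729, 252, 360, 392]
r2 m[X1→φ1] = [4, 56, 10, 4]
r2 m[X1→φ3] = [18, 56, 18, 14]
r2 m[X1→φ5] = [18, 49, 45, 14]
r2 m[X14→φ0] = [1, 1, 1, 1]
r2 m[X6→φ2] = [1, 1, 1, 1]
r3 m[φ0→X7] = [9, 4, 8, 8]
r3 m[φ0→X14] = [5103, 2835, 2268, 3402]
r3 m[φ1→X7] = [392, 168, 280, 70]
r3 m[φ1→X1] = [4536, 3969, 5103, 2268]
r3 m[φ2→X7] = [9, 7, 9, 7]
r3 m[φ2→X6] = [2835, 2268, 5103, 3969]
r3 m[φ3→X1] = [2, 7, 5, 2]
r3 m[φ4→X7] = [7, 4, 1, 3]
r3 m[φ5→X1] = [2, 8, 2, 2]
r3 m[X7→φ0] = [567, 252, 45, 147]
r3 m[X7→φ1] = [567, 112, 72, 168]
r3 m[X7→φ2] = [567, 144, 40, 168]
r3 m[X7→φ4] = [729, 252, 360, 392]
r3 m[X1→φ1] = [4, 56, 10, 4]
r3 m[X1→φ3] = [18, 56, 18, 14]
r3 m[X1→φ5] = [18, 49, 45, 14]
r3 m[X14→φ0] = [1, 1, 1, 1]
r3 m[X6→φ2] = [1, 1, 1, 1]
r4 m[φ0→X7] = [9, 4, 8, 8]
r4 m[φ0→X14] = [5103, 2835, 2268, 3402]
r4 m[φ1→X7] = [392, 168, 280, 70]
r4 m[φ1→X1] = [4536, 3969, 5103, 2268]
r4 m[φ2→X7] = [9, 7, 9, 7]
r4 m[φ2→X6] = [2835, 2268, 5103, 3969]
r4 m[φ3→X1] = [2, 7, 5, 2]
r4 m[φ4→X7] = [7, 4, 1, 3]
r4 m[φ5→X1] = [2, 8, 2, 2]
r4 m[X7→φ0] = [24696, 4704, 2520, 1470]
r4 m[X7→φ1] = [567, 112, 72, 168]
r4 m[X7→φ2] = [24696, 2688, 2240, 1680]
r4 m[X7→φ4] = [31752, 4704, 20160, 3920]
r4 m[X1→φ1] = [4, 56, 10, 4]
r4 m[X1→φ3] = [9072, 31752, 10206, 4536]
r4 m[X1→φ5] = [9072, 27783, 25515, 4536]
r4 m[X14→φ0] = [1, 1, 1, 1]
r4 m[X6→φ2] = [1, 1, 1, 1]
r5 m[φ0→X7] = [9, 4, 8, 8]
r5 m[φ0→X14] = [222264, 123480, 98784, 148176]
r5 m[φ1→X7] = [392, 168, 280, 70]
r5 m[φ1→X1] = [4536, 3969, 5103, 2268]
r5 m[φ2→X7] = [9, 7, 9, 7]
r5 m[φ2→X6] = [123480, 98784, 222264, 172872]
r5 m[φ3→X1] = [2, 7, 5, 2]
r5 m[φ4→X7] = [7, 4, 1, 3]
r5 m[φ5→X1] = [2, 8, 2, 2]
r5 m[X7→φ0] = [24696, 4704, 2520, 1470]
r5 m[X7→φ1] = [567, 112, 72, 168]
r5 m[X7→φ2] = [24696, 2688, 2240, 1680]
r5 m[X7→φ4] = [31752, 4704, 20160, 3920]
r5 m[X1→φ1] = [4, 56, 10, 4]
r5 m[X1→φ3] = [9072, 31752, 10206, 4536]
r5 m[X1→φ5] = [9072, 27783, 25515, 4536]
r5 m[X14→φ0] = [1, 1, 1, 1]
r5 m[X6→φ2] = [1, 1, 1, 1]
r6 m[φ0→X7] = [9, 4, 8, 8]
r6 m[φ0→X14] = [222264, 123480, 98784, 148176]
r6 m[φ1→X7] = [392, 168, 280, 70]
r6 m[φ1→X1] = [4536, 3969, 5103, 2268]
r6 m[φ2→X7] = [9, 7, 9, 7]
r6 m[φ2→X6] = [123480, 98784, 222264, 172872]
r6 m[φ3→X1] = [2, 7, 5, 2]
r6 m[φ4→X7] = [7, 4, 1, 3]
r6 m[φ5→X1] = [2, 8, 2, 2]
r6 m[X7→φ0] = [24696, 4704, 2520, 1470]
r6 m[X7→φ1] = [567, 112, 72, 168]
r6 m[X7→φ2] = [24696, 2688, 2240, 1680]
r6 m[X7→φ4] = [31752, 4704, 20160, 3920]
r6 m[X1→φ1] = [4, 56, 10, 4]
r6 m[X1→φ3] = [9072, 31752, 10206, 4536]
r6 m[X1→φ5] = [9072, 27783, 25515, 4536]
r6 m[X14→φ0] = [1, 1, 1, 1]
r6 m[X6→φ2] = [1, 1, 1, 1]
fixed point reached at round 6
traceback from X7: (X7=0, X1=1, X14=0, X6=2), score=222264

assignment: (X7=0, X1=1, X14=0, X6=2); score = 222264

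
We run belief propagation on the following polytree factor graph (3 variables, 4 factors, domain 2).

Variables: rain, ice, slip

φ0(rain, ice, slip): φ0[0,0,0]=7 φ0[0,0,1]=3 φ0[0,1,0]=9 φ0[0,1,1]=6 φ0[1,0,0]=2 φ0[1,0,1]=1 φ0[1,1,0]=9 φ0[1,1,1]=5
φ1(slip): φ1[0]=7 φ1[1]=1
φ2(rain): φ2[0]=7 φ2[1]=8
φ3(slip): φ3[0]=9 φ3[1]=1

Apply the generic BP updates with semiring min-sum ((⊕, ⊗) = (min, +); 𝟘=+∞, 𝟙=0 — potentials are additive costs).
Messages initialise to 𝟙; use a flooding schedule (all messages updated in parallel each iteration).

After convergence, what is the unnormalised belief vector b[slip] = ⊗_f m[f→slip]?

init: all messages = 𝟙 over 2 values
r1 m[φ0→rain] = [3, 1]
r1 m[φ0→ice] = [1, 5]
r1 m[φ0→slip] = [2, 1]
r1 m[φ1→slip] = [7, 1]
r1 m[φ2→rain] = [7, 8]
r1 m[φ3→slip] = [9, 1]
r1 m[rain→φ0] = [0, 0]
r1 m[rain→φ2] = [0, 0]
r1 m[ice→φ0] = [0, 0]
r1 m[slip→φ0] = [0, 0]
r1 m[slip→φ1] = [0, 0]
r1 m[slip→φ3] = [0, 0]
r2 m[φ0→rain] = [3, 1]
r2 m[φ0→ice] = [1, 5]
r2 m[φ0→slip] = [2, 1]
r2 m[φ1→slip] = [7, 1]
r2 m[φ2→rain] = [7, 8]
r2 m[φ3→slip] = [9, 1]
r2 m[rain→φ0] = [7, 8]
r2 m[rain→φ2] = [3, 1]
r2 m[ice→φ0] = [0, 0]
r2 m[slip→φ0] = [16, 2]
r2 m[slip→φ1] = [11, 2]
r2 m[slip→φ3] = [9, 2]
r3 m[φ0→rain] = [5, 3]
r3 m[φ0→ice] = [11, 15]
r3 m[φ0→slip] = [10, 9]
r3 m[φ1→slip] = [7, 1]
r3 m[φ2→rain] = [7, 8]
r3 m[φ3→slip] = [9, 1]
r3 m[rain→φ0] = [7, 8]
r3 m[rain→φ2] = [3, 1]
r3 m[ice→φ0] = [0, 0]
r3 m[slip→φ0] = [16, 2]
r3 m[slip→φ1] = [11, 2]
r3 m[slip→φ3] = [9, 2]
r4 m[φ0→rain] = [5, 3]
r4 m[φ0→ice] = [11, 15]
r4 m[φ0→slip] = [10, 9]
r4 m[φ1→slip] = [7, 1]
r4 m[φ2→rain] = [7, 8]
r4 m[φ3→slip] = [9, 1]
r4 m[rain→φ0] = [7, 8]
r4 m[rain→φ2] = [5, 3]
r4 m[ice→φ0] = [0, 0]
r4 m[slip→φ0] = [16, 2]
r4 m[slip→φ1] = [19, 10]
r4 m[slip→φ3] = [17, 10]
r5 m[φ0→rain] = [5, 3]
r5 m[φ0→ice] = [11, 15]
r5 m[φ0→slip] = [10, 9]
r5 m[φ1→slip] = [7, 1]
r5 m[φ2→rain] = [7, 8]
r5 m[φ3→slip] = [9, 1]
r5 m[rain→φ0] = [7, 8]
r5 m[rain→φ2] = [5, 3]
r5 m[ice→φ0] = [0, 0]
r5 m[slip→φ0] = [16, 2]
r5 m[slip→φ1] = [19, 10]
r5 m[slip→φ3] = [17, 10]
fixed point reached at round 5
b[slip] = ⊗ incoming = [26, 11]

b[slip] = [26, 11]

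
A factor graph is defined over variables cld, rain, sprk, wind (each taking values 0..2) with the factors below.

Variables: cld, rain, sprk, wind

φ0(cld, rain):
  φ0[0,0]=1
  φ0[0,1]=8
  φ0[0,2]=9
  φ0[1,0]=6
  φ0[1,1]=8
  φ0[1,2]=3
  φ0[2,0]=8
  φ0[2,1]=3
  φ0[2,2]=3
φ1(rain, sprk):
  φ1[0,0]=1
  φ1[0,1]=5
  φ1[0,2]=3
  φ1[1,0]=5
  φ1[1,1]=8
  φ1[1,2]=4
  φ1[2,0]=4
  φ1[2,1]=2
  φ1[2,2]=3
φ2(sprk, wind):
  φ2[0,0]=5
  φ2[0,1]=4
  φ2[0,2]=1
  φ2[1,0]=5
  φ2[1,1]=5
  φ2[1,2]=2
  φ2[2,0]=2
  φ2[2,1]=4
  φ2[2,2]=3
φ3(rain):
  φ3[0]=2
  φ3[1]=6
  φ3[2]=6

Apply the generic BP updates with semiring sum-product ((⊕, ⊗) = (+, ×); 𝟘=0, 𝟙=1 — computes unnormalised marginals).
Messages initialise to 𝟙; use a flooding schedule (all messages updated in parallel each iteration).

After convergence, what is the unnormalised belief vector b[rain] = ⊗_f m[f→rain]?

b[rain] = [2910, 20748, 8190]

init: all messages = 𝟙 over 3 values
r1 m[φ0→cld] = [18, 17, 14]
r1 m[φ0→rain] = [15, 19, 15]
r1 m[φ1→rain] = [9, 17, 9]
r1 m[φ1→sprk] = [10, 15, 10]
r1 m[φ2→sprk] = [10, 12, 9]
r1 m[φ2→wind] = [12, 13, 6]
r1 m[φ3→rain] = [2, 6, 6]
r1 m[cld→φ0] = [1, 1, 1]
r1 m[rain→φ0] = [1, 1, 1]
r1 m[rain→φ1] = [1, 1, 1]
r1 m[rain→φ3] = [1, 1, 1]
r1 m[sprk→φ1] = [1, 1, 1]
r1 m[sprk→φ2] = [1, 1, 1]
r1 m[wind→φ2] = [1, 1, 1]
r2 m[φ0→cld] = [18, 17, 14]
r2 m[φ0→rain] = [15, 19, 15]
r2 m[φ1→rain] = [9, 17, 9]
r2 m[φ1→sprk] = [10, 15, 10]
r2 m[φ2→sprk] = [10, 12, 9]
r2 m[φ2→wind] = [12, 13, 6]
r2 m[φ3→rain] = [2, 6, 6]
r2 m[cld→φ0] = [1, 1, 1]
r2 m[rain→φ0] = [18, 102, 54]
r2 m[rain→φ1] = [30, 114, 90]
r2 m[rain→φ3] = [135, 323, 135]
r2 m[sprk→φ1] = [10, 12, 9]
r2 m[sprk→φ2] = [10, 15, 10]
r2 m[wind→φ2] = [1, 1, 1]
r3 m[φ0→cld] = [1320, 1086, 612]
r3 m[φ0→rain] = [15, 19, 15]
r3 m[φ1→rain] = [97, 182, 91]
r3 m[φ1→sprk] = [960, 1242, 816]
r3 m[φ2→sprk] = [10, 12, 9]
r3 m[φ2→wind] = [145, 155, 70]
r3 m[φ3→rain] = [2, 6, 6]
r3 m[cld→φ0] = [1, 1, 1]
r3 m[rain→φ0] = [18, 102, 54]
r3 m[rain→φ1] = [30, 114, 90]
r3 m[rain→φ3] = [135, 323, 135]
r3 m[sprk→φ1] = [10, 12, 9]
r3 m[sprk→φ2] = [10, 15, 10]
r3 m[wind→φ2] = [1, 1, 1]
r4 m[φ0→cld] = [1320, 1086, 612]
r4 m[φ0→rain] = [15, 19, 15]
r4 m[φ1→rain] = [97, 182, 91]
r4 m[φ1→sprk] = [960, 1242, 816]
r4 m[φ2→sprk] = [10, 12, 9]
r4 m[φ2→wind] = [145, 155, 70]
r4 m[φ3→rain] = [2, 6, 6]
r4 m[cld→φ0] = [1, 1, 1]
r4 m[rain→φ0] = [194, 1092, 546]
r4 m[rain→φ1] = [30, 114, 90]
r4 m[rain→φ3] = [1455, 3458, 1365]
r4 m[sprk→φ1] = [10, 12, 9]
r4 m[sprk→φ2] = [960, 1242, 816]
r4 m[wind→φ2] = [1, 1, 1]
r5 m[φ0→cld] = [13844, 11538, 6466]
r5 m[φ0→rain] = [15, 19, 15]
r5 m[φ1→rain] = [97, 182, 91]
r5 m[φ1→sprk] = [960, 1242, 816]
r5 m[φ2→sprk] = [10, 12, 9]
r5 m[φ2→wind] = [12642, 13314, 5892]
r5 m[φ3→rain] = [2, 6, 6]
r5 m[cld→φ0] = [1, 1, 1]
r5 m[rain→φ0] = [194, 1092, 546]
r5 m[rain→φ1] = [30, 114, 90]
r5 m[rain→φ3] = [1455, 3458, 1365]
r5 m[sprk→φ1] = [10, 12, 9]
r5 m[sprk→φ2] = [960, 1242, 816]
r5 m[wind→φ2] = [1, 1, 1]
r6 m[φ0→cld] = [13844, 11538, 6466]
r6 m[φ0→rain] = [15, 19, 15]
r6 m[φ1→rain] = [97, 182, 91]
r6 m[φ1→sprk] = [960, 1242, 816]
r6 m[φ2→sprk] = [10, 12, 9]
r6 m[φ2→wind] = [12642, 13314, 5892]
r6 m[φ3→rain] = [2, 6, 6]
r6 m[cld→φ0] = [1, 1, 1]
r6 m[rain→φ0] = [194, 1092, 546]
r6 m[rain→φ1] = [30, 114, 90]
r6 m[rain→φ3] = [1455, 3458, 1365]
r6 m[sprk→φ1] = [10, 12, 9]
r6 m[sprk→φ2] = [960, 1242, 816]
r6 m[wind→φ2] = [1, 1, 1]
fixed point reached at round 6
b[rain] = ⊗ incoming = [2910, 20748, 8190]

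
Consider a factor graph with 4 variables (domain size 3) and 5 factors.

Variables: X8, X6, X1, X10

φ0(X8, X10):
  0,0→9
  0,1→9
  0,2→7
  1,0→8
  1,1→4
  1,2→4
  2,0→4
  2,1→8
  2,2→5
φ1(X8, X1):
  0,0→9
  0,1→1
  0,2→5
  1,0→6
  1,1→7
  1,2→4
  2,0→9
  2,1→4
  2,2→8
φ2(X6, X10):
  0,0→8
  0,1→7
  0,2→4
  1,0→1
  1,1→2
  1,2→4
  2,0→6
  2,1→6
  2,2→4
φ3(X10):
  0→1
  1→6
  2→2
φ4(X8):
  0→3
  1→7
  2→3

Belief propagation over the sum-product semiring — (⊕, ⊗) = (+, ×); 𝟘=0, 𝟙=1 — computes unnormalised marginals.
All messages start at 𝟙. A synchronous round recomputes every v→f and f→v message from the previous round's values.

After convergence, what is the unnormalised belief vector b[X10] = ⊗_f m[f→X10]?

init: all messages = 𝟙 over 3 values
r1 m[φ0→X8] = [25, 16, 17]
r1 m[φ0→X10] = [21, 21, 16]
r1 m[φ1→X8] = [15, 17, 21]
r1 m[φ1→X1] = [24, 12, 17]
r1 m[φ2→X6] = [19, 7, 16]
r1 m[φ2→X10] = [15, 15, 12]
r1 m[φ3→X10] = [1, 6, 2]
r1 m[φ4→X8] = [3, 7, 3]
r1 m[X8→φ0] = [1, 1, 1]
r1 m[X8→φ1] = [1, 1, 1]
r1 m[X8→φ4] = [1, 1, 1]
r1 m[X6→φ2] = [1, 1, 1]
r1 m[X1→φ1] = [1, 1, 1]
r1 m[X10→φ0] = [1, 1, 1]
r1 m[X10→φ2] = [1, 1, 1]
r1 m[X10→φ3] = [1, 1, 1]
r2 m[φ0→X8] = [25, 16, 17]
r2 m[φ0→X10] = [21, 21, 16]
r2 m[φ1→X8] = [15, 17, 21]
r2 m[φ1→X1] = [24, 12, 17]
r2 m[φ2→X6] = [19, 7, 16]
r2 m[φ2→X10] = [15, 15, 12]
r2 m[φ3→X10] = [1, 6, 2]
r2 m[φ4→X8] = [3, 7, 3]
r2 m[X8→φ0] = [45, 119, 63]
r2 m[X8→φ1] = [75, 112, 51]
r2 m[X8→φ4] = [375, 272, 357]
r2 m[X6→φ2] = [1, 1, 1]
r2 m[X1→φ1] = [1, 1, 1]
r2 m[X10→φ0] = [15, 90, 24]
r2 m[X10→φ2] = [21, 126, 32]
r2 m[X10→φ3] = [315, 315, 192]
r3 m[φ0→X8] = [1113, 576, 900]
r3 m[φ0→X10] = [1609, 1385, 1106]
r3 m[φ1→X8] = [15, 17, 21]
r3 m[φ1→X1] = [1806, 1063, 1231]
r3 m[φ2→X6] = [1178, 401, 1010]
r3 m[φ2→X10] = [15, 15, 12]
r3 m[φ3→X10] = [1, 6, 2]
r3 m[φ4→X8] = [3, 7, 3]
r3 m[X8→φ0] = [45, 119, 63]
r3 m[X8→φ1] = [75, 112, 51]
r3 m[X8→φ4] = [375, 272, 357]
r3 m[X6→φ2] = [1, 1, 1]
r3 m[X1→φ1] = [1, 1, 1]
r3 m[X10→φ0] = [15, 90, 24]
r3 m[X10→φ2] = [21, 126, 32]
r3 m[X10→φ3] = [315, 315, 192]
r4 m[φ0→X8] = [1113, 576, 900]
r4 m[φ0→X10] = [1609, 1385, 1106]
r4 m[φ1→X8] = [15, 17, 21]
r4 m[φ1→X1] = [1806, 1063, 1231]
r4 m[φ2→X6] = [1178, 401, 1010]
r4 m[φ2→X10] = [15, 15, 12]
r4 m[φ3→X10] = [1, 6, 2]
r4 m[φ4→X8] = [3, 7, 3]
r4 m[X8→φ0] = [45, 119, 63]
r4 m[X8→φ1] = [3339, 4032, 2700]
r4 m[X8→φ4] = [16695, 9792, 18900]
r4 m[X6→φ2] = [1, 1, 1]
r4 m[X1→φ1] = [1, 1, 1]
r4 m[X10→φ0] = [15, 90, 24]
r4 m[X10→φ2] = [1609, 8310, 2212]
r4 m[X10→φ3] = [24135, 20775, 13272]
r5 m[φ0→X8] = [1113, 576, 900]
r5 m[φ0→X10] = [1609, 1385, 1106]
r5 m[φ1→X8] = [15, 17, 21]
r5 m[φ1→X1] = [78543, 42363, 54423]
r5 m[φ2→X6] = [79890, 27077, 68362]
r5 m[φ2→X10] = [15, 15, 12]
r5 m[φ3→X10] = [1, 6, 2]
r5 m[φ4→X8] = [3, 7, 3]
r5 m[X8→φ0] = [45, 119, 63]
r5 m[X8→φ1] = [3339, 4032, 2700]
r5 m[X8→φ4] = [16695, 9792, 18900]
r5 m[X6→φ2] = [1, 1, 1]
r5 m[X1→φ1] = [1, 1, 1]
r5 m[X10→φ0] = [15, 90, 24]
r5 m[X10→φ2] = [1609, 8310, 2212]
r5 m[X10→φ3] = [24135, 20775, 13272]
r6 m[φ0→X8] = [1113, 576, 900]
r6 m[φ0→X10] = [1609, 1385, 1106]
r6 m[φ1→X8] = [15, 17, 21]
r6 m[φ1→X1] = [78543, 42363, 54423]
r6 m[φ2→X6] = [79890, 27077, 68362]
r6 m[φ2→X10] = [15, 15, 12]
r6 m[φ3→X10] = [1, 6, 2]
r6 m[φ4→X8] = [3, 7, 3]
r6 m[X8→φ0] = [45, 119, 63]
r6 m[X8→φ1] = [3339, 4032, 2700]
r6 m[X8→φ4] = [16695, 9792, 18900]
r6 m[X6→φ2] = [1, 1, 1]
r6 m[X1→φ1] = [1, 1, 1]
r6 m[X10→φ0] = [15, 90, 24]
r6 m[X10→φ2] = [1609, 8310, 2212]
r6 m[X10→φ3] = [24135, 20775, 13272]
fixed point reached at round 6
b[X10] = ⊗ incoming = [24135, 124650, 26544]

b[X10] = [24135, 124650, 26544]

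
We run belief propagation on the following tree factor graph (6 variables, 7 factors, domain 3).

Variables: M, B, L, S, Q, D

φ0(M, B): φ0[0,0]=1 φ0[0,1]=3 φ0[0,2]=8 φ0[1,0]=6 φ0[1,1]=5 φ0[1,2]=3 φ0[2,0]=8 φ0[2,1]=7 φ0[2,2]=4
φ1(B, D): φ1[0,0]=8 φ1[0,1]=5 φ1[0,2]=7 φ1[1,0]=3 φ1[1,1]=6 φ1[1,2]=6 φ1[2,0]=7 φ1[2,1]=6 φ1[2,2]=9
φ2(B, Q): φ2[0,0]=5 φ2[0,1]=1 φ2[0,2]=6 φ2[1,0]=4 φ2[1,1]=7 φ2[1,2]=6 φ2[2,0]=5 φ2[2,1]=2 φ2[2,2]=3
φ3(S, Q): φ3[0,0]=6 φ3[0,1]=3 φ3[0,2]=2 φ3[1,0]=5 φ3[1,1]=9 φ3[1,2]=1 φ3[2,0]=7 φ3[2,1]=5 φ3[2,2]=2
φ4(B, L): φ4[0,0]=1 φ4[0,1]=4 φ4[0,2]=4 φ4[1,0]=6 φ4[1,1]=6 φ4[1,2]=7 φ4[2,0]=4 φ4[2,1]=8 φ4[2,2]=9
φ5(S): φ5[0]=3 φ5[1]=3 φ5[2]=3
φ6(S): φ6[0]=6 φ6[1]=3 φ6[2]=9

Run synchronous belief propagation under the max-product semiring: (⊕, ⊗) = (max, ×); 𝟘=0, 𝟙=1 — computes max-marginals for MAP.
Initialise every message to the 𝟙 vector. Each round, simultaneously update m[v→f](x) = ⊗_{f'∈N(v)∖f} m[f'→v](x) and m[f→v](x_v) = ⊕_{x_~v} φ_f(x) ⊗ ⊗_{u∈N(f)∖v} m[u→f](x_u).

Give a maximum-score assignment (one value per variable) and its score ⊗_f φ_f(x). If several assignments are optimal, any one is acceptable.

init: all messages = 𝟙 over 3 values
r1 m[φ0→M] = [8, 6, 8]
r1 m[φ0→B] = [8, 7, 8]
r1 m[φ1→B] = [8, 6, 9]
r1 m[φ1→D] = [8, 6, 9]
r1 m[φ2→B] = [6, 7, 5]
r1 m[φ2→Q] = [5, 7, 6]
r1 m[φ3→S] = [6, 9, 7]
r1 m[φ3→Q] = [7, 9, 2]
r1 m[φ4→B] = [4, 7, 9]
r1 m[φ4→L] = [6, 8, 9]
r1 m[φ5→S] = [3, 3, 3]
r1 m[φ6→S] = [6, 3, 9]
r1 m[M→φ0] = [1, 1, 1]
r1 m[B→φ0] = [1, 1, 1]
r1 m[B→φ1] = [1, 1, 1]
r1 m[B→φ2] = [1, 1, 1]
r1 m[B→φ4] = [1, 1, 1]
r1 m[L→φ4] = [1, 1, 1]
r1 m[S→φ3] = [1, 1, 1]
r1 m[S→φ5] = [1, 1, 1]
r1 m[S→φ6] = [1, 1, 1]
r1 m[Q→φ2] = [1, 1, 1]
r1 m[Q→φ3] = [1, 1, 1]
r1 m[D→φ1] = [1, 1, 1]
r2 m[φ0→M] = [8, 6, 8]
r2 m[φ0→B] = [8, 7, 8]
r2 m[φ1→B] = [8, 6, 9]
r2 m[φ1→D] = [8, 6, 9]
r2 m[φ2→B] = [6, 7, 5]
r2 m[φ2→Q] = [5, 7, 6]
r2 m[φ3→S] = [6, 9, 7]
r2 m[φ3→Q] = [7, 9, 2]
r2 m[φ4→B] = [4, 7, 9]
r2 m[φ4→L] = [6, 8, 9]
r2 m[φ5→S] = [3, 3, 3]
r2 m[φ6→S] = [6, 3, 9]
r2 m[M→φ0] = [1, 1, 1]
r2 m[B→φ0] = [192, 294, 405]
r2 m[B→φ1] = [192, 343, 360]
r2 m[B→φ2] = [256, 294, 648]
r2 m[B→φ4] = [384, 294, 360]
r2 m[L→φ4] = [1, 1, 1]
r2 m[S→φ3] = [18, 9, 27]
r2 m[S→φ5] = [36, 27, 63]
r2 m[S→φ6] = [18, 27, 21]
r2 m[Q→φ2] = [7, 9, 2]
r2 m[Q→φ3] = [5, 7, 6]
r2 m[D→φ1] = [1, 1, 1]
r3 m[φ0→M] = [3240, 1470, 2058]
r3 m[φ0→B] = [8, 7, 8]
r3 m[φ1→B] = [8, 6, 9]
r3 m[φ1→D] = [2520, 2160, 3240]
r3 m[φ2→B] = [35, 63, 35]
r3 m[φ2→Q] = [3240, 2058, 1944]
r3 m[φ3→S] = [30, 63, 35]
r3 m[φ3→Q] = [189, 135, 54]
r3 m[φ4→B] = [4, 7, 9]
r3 m[φ4→L] = [1764, 2880, 3240]
r3 m[φ5→S] = [3, 3, 3]
r3 m[φ6→S] = [6, 3, 9]
r3 m[M→φ0] = [1, 1, 1]
r3 m[B→φ0] = [192, 294, 405]
r3 m[B→φ1] = [192, 343, 360]
r3 m[B→φ2] = [256, 294, 648]
r3 m[B→φ4] = [384, 294, 360]
r3 m[L→φ4] = [1, 1, 1]
r3 m[S→φ3] = [18, 9, 27]
r3 m[S→φ5] = [36, 27, 63]
r3 m[S→φ6] = [18, 27, 21]
r3 m[Q→φ2] = [7, 9, 2]
r3 m[Q→φ3] = [5, 7, 6]
r3 m[D→φ1] = [1, 1, 1]
r4 m[φ0→M] = [3240, 1470, 2058]
r4 m[φ0→B] = [8, 7, 8]
r4 m[φ1→B] = [8, 6, 9]
r4 m[φ1→D] = [2520, 2160, 3240]
r4 m[φ2→B] = [35, 63, 35]
r4 m[φ2→Q] = [3240, 2058, 1944]
r4 m[φ3→S] = [30, 63, 35]
r4 m[φ3→Q] = [189, 135, 54]
r4 m[φ4→B] = [4, 7, 9]
r4 m[φ4→L] = [1764, 2880, 3240]
r4 m[φ5→S] = [3, 3, 3]
r4 m[φ6→S] = [6, 3, 9]
r4 m[M→φ0] = [1, 1, 1]
r4 m[B→φ0] = [1120, 2646, 2835]
r4 m[B→φ1] = [1120, 3087, 2520]
r4 m[B→φ2] = [256, 294, 648]
r4 m[B→φ4] = [2240, 2646, 2520]
r4 m[L→φ4] = [1, 1, 1]
r4 m[S→φ3] = [18, 9, 27]
r4 m[S→φ5] = [180, 189, 315]
r4 m[S→φ6] = [90, 189, 105]
r4 m[Q→φ2] = [189, 135, 54]
r4 m[Q→φ3] = [3240, 2058, 1944]
r4 m[D→φ1] = [1, 1, 1]
r5 m[φ0→M] = [22680, 13230, 18522]
r5 m[φ0→B] = [8, 7, 8]
r5 m[φ1→B] = [8, 6, 9]
r5 m[φ1→D] = [17640, 18522, 22680]
r5 m[φ2→B] = [945, 945, 945]
r5 m[φ2→Q] = [3240, 2058, 1944]
r5 m[φ3→S] = [19440, 18522, 22680]
r5 m[φ3→Q] = [189, 135, 54]
r5 m[φ4→B] = [4, 7, 9]
r5 m[φ4→L] = [15876, 20160, 22680]
r5 m[φ5→S] = [3, 3, 3]
r5 m[φ6→S] = [6, 3, 9]
r5 m[M→φ0] = [1, 1, 1]
r5 m[B→φ0] = [1120, 2646, 2835]
r5 m[B→φ1] = [1120, 3087, 2520]
r5 m[B→φ2] = [256, 294, 648]
r5 m[B→φ4] = [2240, 2646, 2520]
r5 m[L→φ4] = [1, 1, 1]
r5 m[S→φ3] = [18, 9, 27]
r5 m[S→φ5] = [180, 189, 315]
r5 m[S→φ6] = [90, 189, 105]
r5 m[Q→φ2] = [189, 135, 54]
r5 m[Q→φ3] = [3240, 2058, 1944]
r5 m[D→φ1] = [1, 1, 1]
r6 m[φ0→M] = [22680, 13230, 18522]
r6 m[φ0→B] = [8, 7, 8]
r6 m[φ1→B] = [8, 6, 9]
r6 m[φ1→D] = [17640, 18522, 22680]
r6 m[φ2→B] = [945, 945, 945]
r6 m[φ2→Q] = [3240, 2058, 1944]
r6 m[φ3→S] = [19440, 18522, 22680]
r6 m[φ3→Q] = [189, 135, 54]
r6 m[φ4→B] = [4, 7, 9]
r6 m[φ4→L] = [15876, 20160, 22680]
r6 m[φ5→S] = [3, 3, 3]
r6 m[φ6→S] = [6, 3, 9]
r6 m[M→φ0] = [1, 1, 1]
r6 m[B→φ0] = [30240, 39690, 76545]
r6 m[B→φ1] = [30240, 46305, 68040]
r6 m[B→φ2] = [256, 294, 648]
r6 m[B→φ4] = [60480, 39690, 68040]
r6 m[L→φ4] = [1, 1, 1]
r6 m[S→φ3] = [18, 9, 27]
r6 m[S→φ5] = [116640, 55566, 204120]
r6 m[S→φ6] = [58320, 55566, 68040]
r6 m[Q→φ2] = [189, 135, 54]
r6 m[Q→φ3] = [3240, 2058, 1944]
r6 m[D→φ1] = [1, 1, 1]
r7 m[φ0→M] = [612360, 229635, 306180]
r7 m[φ0→B] = [8, 7, 8]
r7 m[φ1→B] = [8, 6, 9]
r7 m[φ1→D] = [476280, 408240, 612360]
r7 m[φ2→B] = [945, 945, 945]
r7 m[φ2→Q] = [3240, 2058, 1944]
r7 m[φ3→S] = [19440, 18522, 22680]
r7 m[φ3→Q] = [189, 135, 54]
r7 m[φ4→B] = [4, 7, 9]
r7 m[φ4→L] = [272160, 544320, 612360]
r7 m[φ5→S] = [3, 3, 3]
r7 m[φ6→S] = [6, 3, 9]
r7 m[M→φ0] = [1, 1, 1]
r7 m[B→φ0] = [30240, 39690, 76545]
r7 m[B→φ1] = [30240, 46305, 68040]
r7 m[B→φ2] = [256, 294, 648]
r7 m[B→φ4] = [60480, 39690, 68040]
r7 m[L→φ4] = [1, 1, 1]
r7 m[S→φ3] = [18, 9, 27]
r7 m[S→φ5] = [116640, 55566, 204120]
r7 m[S→φ6] = [58320, 55566, 68040]
r7 m[Q→φ2] = [189, 135, 54]
r7 m[Q→φ3] = [3240, 2058, 1944]
r7 m[D→φ1] = [1, 1, 1]
r8 m[φ0→M] = [612360, 229635, 306180]
r8 m[φ0→B] = [8, 7, 8]
r8 m[φ1→B] = [8, 6, 9]
r8 m[φ1→D] = [476280, 408240, 612360]
r8 m[φ2→B] = [945, 945, 945]
r8 m[φ2→Q] = [3240, 2058, 1944]
r8 m[φ3→S] = [19440, 18522, 22680]
r8 m[φ3→Q] = [189, 135, 54]
r8 m[φ4→B] = [4, 7, 9]
r8 m[φ4→L] = [272160, 544320, 612360]
r8 m[φ5→S] = [3, 3, 3]
r8 m[φ6→S] = [6, 3, 9]
r8 m[M→φ0] = [1, 1, 1]
r8 m[B→φ0] = [30240, 39690, 76545]
r8 m[B→φ1] = [30240, 46305, 68040]
r8 m[B→φ2] = [256, 294, 648]
r8 m[B→φ4] = [60480, 39690, 68040]
r8 m[L→φ4] = [1, 1, 1]
r8 m[S→φ3] = [18, 9, 27]
r8 m[S→φ5] = [116640, 55566, 204120]
r8 m[S→φ6] = [58320, 55566, 68040]
r8 m[Q→φ2] = [189, 135, 54]
r8 m[Q→φ3] = [3240, 2058, 1944]
r8 m[D→φ1] = [1, 1, 1]
fixed point reached at round 8
traceback from M: (M=0, B=2, L=2, S=2, Q=0, D=2), score=612360

assignment: (M=0, B=2, L=2, S=2, Q=0, D=2); score = 612360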